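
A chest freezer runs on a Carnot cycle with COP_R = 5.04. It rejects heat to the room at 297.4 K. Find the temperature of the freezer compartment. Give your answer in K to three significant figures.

For a Carnot refrigerator COP_R = T_C/(T_H − T_C), so T_C = COP·T_H/(1 + COP).
With T_H = 297.40 K, T_C = 5.04 × 297.40/6.040 = 248.16 K.

248 K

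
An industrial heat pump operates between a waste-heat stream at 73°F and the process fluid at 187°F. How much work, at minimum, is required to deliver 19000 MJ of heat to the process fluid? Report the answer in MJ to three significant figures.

3350 MJ

In absolute terms T_C = 295.93 K and T_H = 359.26 K, so ΔT = 63.33 K.
The reversible limit is COP_HP = T_H/ΔT = 5.673, so W_min = Q_H/COP = Q_H·ΔT/T_H.
W_min = 19000 × 63.33/359.26 = 3349 MJ.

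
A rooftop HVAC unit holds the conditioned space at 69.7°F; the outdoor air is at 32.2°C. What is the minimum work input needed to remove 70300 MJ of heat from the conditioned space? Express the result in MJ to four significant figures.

In absolute terms T_C = 294.09 K and T_H = 305.35 K, so ΔT = 11.26 K.
The reversible limit is COP_R = T_C/ΔT = 26.13, so W_min = Q_C/COP = Q_C·ΔT/T_C.
W_min = 70300 × 11.26/294.09 = 2691 MJ.

2691 MJ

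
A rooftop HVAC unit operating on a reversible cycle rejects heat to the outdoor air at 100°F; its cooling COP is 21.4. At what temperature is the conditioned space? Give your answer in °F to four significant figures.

75.01 °F

For a Carnot refrigerator COP_R = T_C/(T_H − T_C), so T_C = COP·T_H/(1 + COP).
With T_H = 310.93 K, T_C = 21.4 × 310.93/22.40 = 297.05 K.
Converting, 297.05 K = 75.01°F.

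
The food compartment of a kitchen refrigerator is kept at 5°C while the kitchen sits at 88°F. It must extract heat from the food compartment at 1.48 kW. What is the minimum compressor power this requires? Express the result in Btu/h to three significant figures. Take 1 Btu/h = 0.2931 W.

In absolute terms T_C = 278.15 K and T_H = 304.26 K, so ΔT = 26.11 K.
COP_Carnot = T_C/ΔT = 278.15/26.11 = 10.65.
Ẇ_min = Q̇/COP_Carnot = 1.480/10.65 = 0.1389 kW = 474.0 Btu/h.

474 Btu/h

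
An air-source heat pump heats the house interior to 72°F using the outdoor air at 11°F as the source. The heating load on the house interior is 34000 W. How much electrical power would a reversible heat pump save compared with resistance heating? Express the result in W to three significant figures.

30100 W

In absolute terms T_C = 261.48 K and T_H = 295.37 K, so ΔT = 33.89 K.
COP_Carnot = T_H/ΔT = 295.37/33.89 = 8.716.
Resistance heating needs Ẇ_res = Q̇_H = 34000 W; the reversible heat pump needs only Ẇ_hp = Q̇_H/COP = 3901 W.
Saving = 34000 − 3901 = 30100 W.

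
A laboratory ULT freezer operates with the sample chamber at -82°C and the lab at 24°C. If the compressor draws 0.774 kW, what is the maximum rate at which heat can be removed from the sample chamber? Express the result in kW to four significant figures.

In absolute terms T_C = 191.15 K and T_H = 297.15 K, so ΔT = 106.0 K.
COP_Carnot = T_C/ΔT = 191.15/106.0 = 1.803.
Q̇_max = COP_Carnot × Ẇ = 1.803 × 0.7740 kW = 1.396 kW.

1.396 kW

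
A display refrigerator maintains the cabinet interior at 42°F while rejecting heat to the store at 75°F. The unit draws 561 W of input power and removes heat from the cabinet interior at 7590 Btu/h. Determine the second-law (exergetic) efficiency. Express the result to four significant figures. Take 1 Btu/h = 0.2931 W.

0.2608

Converting, Q̇_C = 7590 Btu/h = 2225 W, so COP_actual = Q̇_C/Ẇ = 2225/561.0 = 3.965.
In absolute terms T_C = 278.71 K and T_H = 297.04 K, so ΔT = 18.33 K.
COP_Carnot = T_C/ΔT = 278.71/18.33 = 15.20.
η_II = COP_actual/COP_Carnot = 3.965/15.20 = 0.2608.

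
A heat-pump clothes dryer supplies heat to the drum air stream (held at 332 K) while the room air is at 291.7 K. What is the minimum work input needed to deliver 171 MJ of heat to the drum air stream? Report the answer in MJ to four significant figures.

The reservoir spacing is ΔT = 332 − 291.7 = 40.30 K.
The reversible limit is COP_HP = T_H/ΔT = 8.238, so W_min = Q_H/COP = Q_H·ΔT/T_H.
W_min = 171.0 × 40.30/332.00 = 20.76 MJ.

20.76 MJ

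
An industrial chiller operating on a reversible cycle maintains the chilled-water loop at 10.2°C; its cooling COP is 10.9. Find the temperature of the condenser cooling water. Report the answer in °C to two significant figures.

36 °C

COP_R = T_C/(T_H − T_C) gives T_H − T_C = T_C/COP.
With T_C = 283.35 K, T_H = 283.35 × (1 + 1/10.9) = 309.35 K.
Converting, 309.35 K = 36.20°C.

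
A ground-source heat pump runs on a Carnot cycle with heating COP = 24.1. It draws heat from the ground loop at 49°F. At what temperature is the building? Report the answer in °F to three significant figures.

COP_HP = T_H/(T_H − T_C) rearranges to T_H = COP·T_C/(COP − 1).
With T_C = 282.59 K, T_H = 24.1 × 282.59/23.10 = 294.83 K.
Converting, 294.83 K = 71.02°F.

71.0 °F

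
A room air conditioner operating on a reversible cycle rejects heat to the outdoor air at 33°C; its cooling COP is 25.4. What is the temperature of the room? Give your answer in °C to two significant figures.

21 °C

For a Carnot refrigerator COP_R = T_C/(T_H − T_C), so T_C = COP·T_H/(1 + COP).
With T_H = 306.15 K, T_C = 25.4 × 306.15/26.40 = 294.55 K.
Converting, 294.55 K = 21.40°C.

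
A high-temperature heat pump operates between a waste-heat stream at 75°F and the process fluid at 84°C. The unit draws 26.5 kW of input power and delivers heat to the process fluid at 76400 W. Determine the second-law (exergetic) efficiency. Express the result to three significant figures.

0.485

Converting, Q̇_H = 76400 W = 76.40 kW, so COP_actual = Q̇_H/Ẇ = 76.40/26.50 = 2.883.
In absolute terms T_C = 297.04 K and T_H = 357.15 K, so ΔT = 60.11 K.
COP_Carnot = T_H/ΔT = 357.15/60.11 = 5.941.
η_II = COP_actual/COP_Carnot = 2.883/5.941 = 0.4852.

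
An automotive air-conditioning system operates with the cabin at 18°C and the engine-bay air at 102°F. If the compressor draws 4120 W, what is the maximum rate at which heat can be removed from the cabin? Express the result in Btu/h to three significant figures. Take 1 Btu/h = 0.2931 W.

196000 Btu/h

In absolute terms T_C = 291.15 K and T_H = 312.04 K, so ΔT = 20.89 K.
COP_Carnot = T_C/ΔT = 291.15/20.89 = 13.94.
Q̇_max = COP_Carnot × Ẇ = 13.94 × 4120 W = 57420 W = 195900 Btu/h.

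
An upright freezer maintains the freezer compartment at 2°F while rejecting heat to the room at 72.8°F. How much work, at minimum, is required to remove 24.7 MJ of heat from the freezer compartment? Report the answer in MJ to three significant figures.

3.79 MJ

In absolute terms T_C = 256.48 K and T_H = 295.82 K, so ΔT = 39.33 K.
The reversible limit is COP_R = T_C/ΔT = 6.521, so W_min = Q_C/COP = Q_C·ΔT/T_C.
W_min = 24.70 × 39.33/256.48 = 3.788 MJ.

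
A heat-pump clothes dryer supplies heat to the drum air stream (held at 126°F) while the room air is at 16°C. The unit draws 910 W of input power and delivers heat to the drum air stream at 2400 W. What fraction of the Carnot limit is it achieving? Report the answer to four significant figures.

COP_actual = Q̇_H/Ẇ = 2400/910.0 = 2.637.
In absolute terms T_C = 289.15 K and T_H = 325.37 K, so ΔT = 36.22 K.
COP_Carnot = T_H/ΔT = 325.37/36.22 = 8.983.
η_II = COP_actual/COP_Carnot = 2.637/8.983 = 0.2936.

0.2936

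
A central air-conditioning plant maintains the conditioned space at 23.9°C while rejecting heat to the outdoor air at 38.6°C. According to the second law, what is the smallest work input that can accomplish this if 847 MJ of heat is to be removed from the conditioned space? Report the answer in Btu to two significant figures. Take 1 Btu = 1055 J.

40000 Btu

In absolute terms T_C = 297.05 K and T_H = 311.75 K, so ΔT = 14.70 K.
The reversible limit is COP_R = T_C/ΔT = 20.21, so W_min = Q_C/COP = Q_C·ΔT/T_C.
W_min = 847.0 × 14.70/297.05 = 41.92 MJ = 39730 Btu.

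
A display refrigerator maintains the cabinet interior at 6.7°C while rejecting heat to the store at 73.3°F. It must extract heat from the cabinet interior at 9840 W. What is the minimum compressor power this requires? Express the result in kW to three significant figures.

In absolute terms T_C = 279.85 K and T_H = 296.09 K, so ΔT = 16.24 K.
COP_Carnot = T_C/ΔT = 279.85/16.24 = 17.23.
Ẇ_min = Q̇/COP_Carnot = 9840/17.23 = 571.2 W = 0.5712 kW.

0.571 kW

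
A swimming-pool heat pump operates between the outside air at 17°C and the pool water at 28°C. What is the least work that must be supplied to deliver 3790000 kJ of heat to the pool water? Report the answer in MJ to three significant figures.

In absolute terms T_C = 290.15 K and T_H = 301.15 K, so ΔT = 11.00 K.
The reversible limit is COP_HP = T_H/ΔT = 27.38, so W_min = Q_H/COP = Q_H·ΔT/T_H.
W_min = 3790000 × 11.00/301.15 = 138400 kJ = 138.4 MJ.

138 MJ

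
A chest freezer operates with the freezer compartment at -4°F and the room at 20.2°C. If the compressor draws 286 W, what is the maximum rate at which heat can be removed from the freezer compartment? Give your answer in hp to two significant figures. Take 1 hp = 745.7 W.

2.4 hp

In absolute terms T_C = 253.15 K and T_H = 293.35 K, so ΔT = 40.20 K.
COP_Carnot = T_C/ΔT = 253.15/40.20 = 6.297.
Q̇_max = COP_Carnot × Ẇ = 6.297 × 286.0 W = 1801 W = 2.415 hp.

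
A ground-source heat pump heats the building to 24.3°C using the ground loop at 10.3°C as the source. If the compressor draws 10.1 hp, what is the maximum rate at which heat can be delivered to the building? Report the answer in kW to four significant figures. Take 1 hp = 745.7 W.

160.0 kW

In absolute terms T_C = 283.45 K and T_H = 297.45 K, so ΔT = 14.00 K.
COP_Carnot = T_H/ΔT = 297.45/14.00 = 21.25.
Q̇_max = COP_Carnot × Ẇ = 21.25 × 10.10 hp = 214.6 hp = 160.0 kW.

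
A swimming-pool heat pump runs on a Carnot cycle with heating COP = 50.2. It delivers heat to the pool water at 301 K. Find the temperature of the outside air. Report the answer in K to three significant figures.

295 K

COP_HP = T_H/(T_H − T_C) gives T_H − T_C = T_H/COP.
With T_H = 301.00 K, T_C = 301.00 × (1 − 1/50.2) = 295.00 K.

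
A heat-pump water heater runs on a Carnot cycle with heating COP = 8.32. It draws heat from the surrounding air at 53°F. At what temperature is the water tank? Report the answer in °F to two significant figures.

COP_HP = T_H/(T_H − T_C) rearranges to T_H = COP·T_C/(COP − 1).
With T_C = 284.82 K, T_H = 8.32 × 284.82/7.320 = 323.73 K.
Converting, 323.73 K = 123.04°F.

120 °F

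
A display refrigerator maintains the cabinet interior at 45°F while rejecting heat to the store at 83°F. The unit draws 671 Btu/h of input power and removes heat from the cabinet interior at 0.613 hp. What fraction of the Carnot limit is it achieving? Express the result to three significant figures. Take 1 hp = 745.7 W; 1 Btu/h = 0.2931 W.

Converting, Q̇_C = 0.6130 hp = 1560 Btu/h, so COP_actual = Q̇_C/Ẇ = 1560/671.0 = 2.324.
In absolute terms T_C = 280.37 K and T_H = 301.48 K, so ΔT = 21.11 K.
COP_Carnot = T_C/ΔT = 280.37/21.11 = 13.28.
η_II = COP_actual/COP_Carnot = 2.324/13.28 = 0.1750.

0.175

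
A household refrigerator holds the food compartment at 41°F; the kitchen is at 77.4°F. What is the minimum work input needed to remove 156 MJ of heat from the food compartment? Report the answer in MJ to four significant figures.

In absolute terms T_C = 278.15 K and T_H = 298.37 K, so ΔT = 20.22 K.
The reversible limit is COP_R = T_C/ΔT = 13.75, so W_min = Q_C/COP = Q_C·ΔT/T_C.
W_min = 156.0 × 20.22/278.15 = 11.34 MJ.

11.34 MJ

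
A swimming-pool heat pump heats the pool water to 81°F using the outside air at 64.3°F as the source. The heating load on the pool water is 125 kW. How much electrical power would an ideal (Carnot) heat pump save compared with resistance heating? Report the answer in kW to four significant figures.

121.1 kW

In absolute terms T_C = 291.09 K and T_H = 300.37 K, so ΔT = 9.278 K.
COP_Carnot = T_H/ΔT = 300.37/9.278 = 32.38.
Resistance heating needs Ẇ_res = Q̇_H = 125.0 kW; the reversible heat pump needs only Ẇ_hp = Q̇_H/COP = 3.861 kW.
Saving = 125.0 − 3.861 = 121.1 kW.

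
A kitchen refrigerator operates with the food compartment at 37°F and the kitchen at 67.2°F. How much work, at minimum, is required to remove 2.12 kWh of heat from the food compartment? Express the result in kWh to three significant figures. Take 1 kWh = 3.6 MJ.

0.129 kWh

In absolute terms T_C = 275.93 K and T_H = 292.71 K, so ΔT = 16.78 K.
The reversible limit is COP_R = T_C/ΔT = 16.45, so W_min = Q_C/COP = Q_C·ΔT/T_C.
W_min = 2.120 × 16.78/275.93 = 0.1289 kWh.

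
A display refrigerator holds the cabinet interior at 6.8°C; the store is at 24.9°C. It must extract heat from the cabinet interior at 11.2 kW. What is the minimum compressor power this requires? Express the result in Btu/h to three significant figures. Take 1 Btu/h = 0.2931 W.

2470 Btu/h

In absolute terms T_C = 279.95 K and T_H = 298.05 K, so ΔT = 18.10 K.
COP_Carnot = T_C/ΔT = 279.95/18.10 = 15.47.
Ẇ_min = Q̇/COP_Carnot = 11.20/15.47 = 0.7241 kW = 2471 Btu/h.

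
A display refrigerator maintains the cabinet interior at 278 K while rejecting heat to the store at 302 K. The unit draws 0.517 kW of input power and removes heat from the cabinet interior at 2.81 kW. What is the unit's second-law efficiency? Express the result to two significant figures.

0.47

COP_actual = Q̇_C/Ẇ = 2.810/0.5170 = 5.435.
The reservoir spacing is ΔT = 302 − 278 = 24.00 K.
COP_Carnot = T_C/ΔT = 278.00/24.00 = 11.58.
η_II = COP_actual/COP_Carnot = 5.435/11.58 = 0.4692.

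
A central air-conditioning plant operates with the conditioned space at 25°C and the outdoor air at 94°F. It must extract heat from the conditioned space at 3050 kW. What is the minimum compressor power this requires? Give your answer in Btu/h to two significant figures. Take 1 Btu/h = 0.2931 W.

330000 Btu/h

In absolute terms T_C = 298.15 K and T_H = 307.59 K, so ΔT = 9.444 K.
COP_Carnot = T_C/ΔT = 298.15/9.444 = 31.57.
Ẇ_min = Q̇/COP_Carnot = 3050/31.57 = 96.61 kW = 329600 Btu/h.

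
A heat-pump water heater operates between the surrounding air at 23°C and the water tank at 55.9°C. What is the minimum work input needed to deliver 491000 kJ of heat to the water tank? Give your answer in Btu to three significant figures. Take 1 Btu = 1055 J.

46500 Btu

In absolute terms T_C = 296.15 K and T_H = 329.05 K, so ΔT = 32.90 K.
The reversible limit is COP_HP = T_H/ΔT = 10.00, so W_min = Q_H/COP = Q_H·ΔT/T_H.
W_min = 491000 × 32.90/329.05 = 49090 kJ = 46530 Btu.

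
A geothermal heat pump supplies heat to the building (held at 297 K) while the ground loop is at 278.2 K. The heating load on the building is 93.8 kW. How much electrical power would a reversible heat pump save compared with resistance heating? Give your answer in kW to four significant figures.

87.86 kW

The reservoir spacing is ΔT = 297 − 278.2 = 18.80 K.
COP_Carnot = T_H/ΔT = 297.00/18.80 = 15.80.
Resistance heating needs Ẇ_res = Q̇_H = 93.80 kW; the reversible heat pump needs only Ẇ_hp = Q̇_H/COP = 5.938 kW.
Saving = 93.80 − 5.938 = 87.86 kW.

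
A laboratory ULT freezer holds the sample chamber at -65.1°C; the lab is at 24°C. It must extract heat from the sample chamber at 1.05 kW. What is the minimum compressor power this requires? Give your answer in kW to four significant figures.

0.4497 kW

In absolute terms T_C = 208.05 K and T_H = 297.15 K, so ΔT = 89.10 K.
COP_Carnot = T_C/ΔT = 208.05/89.10 = 2.335.
Ẇ_min = Q̇/COP_Carnot = 1.050/2.335 = 0.4497 kW.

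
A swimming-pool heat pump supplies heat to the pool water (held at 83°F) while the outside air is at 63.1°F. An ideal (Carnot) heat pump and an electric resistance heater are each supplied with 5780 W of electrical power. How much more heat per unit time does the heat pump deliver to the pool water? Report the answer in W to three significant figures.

In absolute terms T_C = 290.43 K and T_H = 301.48 K, so ΔT = 11.06 K.
COP_Carnot = T_H/ΔT = 301.48/11.06 = 27.27.
The heat pump delivers Q̇_H = COP × Ẇ = 157600 W; the resistance heater delivers Ẇ = 5780 W.
Extra = (COP − 1)·Ẇ = 151800 W.

152000 W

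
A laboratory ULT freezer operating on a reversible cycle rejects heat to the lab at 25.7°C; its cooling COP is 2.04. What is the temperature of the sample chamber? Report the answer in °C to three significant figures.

For a Carnot refrigerator COP_R = T_C/(T_H − T_C), so T_C = COP·T_H/(1 + COP).
With T_H = 298.85 K, T_C = 2.04 × 298.85/3.040 = 200.54 K.
Converting, 200.54 K = -72.61°C.

-72.6 °C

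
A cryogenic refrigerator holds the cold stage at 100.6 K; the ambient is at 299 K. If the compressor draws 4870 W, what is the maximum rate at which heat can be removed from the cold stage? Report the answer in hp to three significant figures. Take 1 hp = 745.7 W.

The reservoir spacing is ΔT = 299 − 100.6 = 198.4 K.
COP_Carnot = T_C/ΔT = 100.60/198.4 = 0.5071.
Q̇_max = COP_Carnot × Ẇ = 0.5071 × 4870 W = 2469 W = 3.311 hp.

3.31 hp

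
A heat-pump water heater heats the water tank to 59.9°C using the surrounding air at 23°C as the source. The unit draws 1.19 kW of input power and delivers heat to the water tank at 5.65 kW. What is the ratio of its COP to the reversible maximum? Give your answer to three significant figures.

0.526

COP_actual = Q̇_H/Ẇ = 5.650/1.190 = 4.748.
In absolute terms T_C = 296.15 K and T_H = 333.05 K, so ΔT = 36.90 K.
COP_Carnot = T_H/ΔT = 333.05/36.90 = 9.026.
η_II = COP_actual/COP_Carnot = 4.748/9.026 = 0.5260.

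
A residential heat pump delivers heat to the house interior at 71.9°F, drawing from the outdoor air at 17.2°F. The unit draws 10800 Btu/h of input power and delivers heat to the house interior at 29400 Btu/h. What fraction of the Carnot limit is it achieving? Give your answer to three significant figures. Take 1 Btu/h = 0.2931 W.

0.280

COP_actual = Q̇_H/Ẇ = 29400/10800 = 2.722.
In absolute terms T_C = 264.93 K and T_H = 295.32 K, so ΔT = 30.39 K.
COP_Carnot = T_H/ΔT = 295.32/30.39 = 9.718.
η_II = COP_actual/COP_Carnot = 2.722/9.718 = 0.2801.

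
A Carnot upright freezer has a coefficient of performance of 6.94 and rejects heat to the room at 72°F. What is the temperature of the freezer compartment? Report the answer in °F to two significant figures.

For a Carnot refrigerator COP_R = T_C/(T_H − T_C), so T_C = COP·T_H/(1 + COP).
With T_H = 295.37 K, T_C = 6.94 × 295.37/7.940 = 258.17 K.
Converting, 258.17 K = 5.04°F.

5.0 °F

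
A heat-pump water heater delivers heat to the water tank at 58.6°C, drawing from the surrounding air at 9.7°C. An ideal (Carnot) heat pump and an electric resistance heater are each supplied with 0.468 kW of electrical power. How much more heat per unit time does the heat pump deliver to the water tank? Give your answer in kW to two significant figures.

In absolute terms T_C = 282.85 K and T_H = 331.75 K, so ΔT = 48.90 K.
COP_Carnot = T_H/ΔT = 331.75/48.90 = 6.784.
The heat pump delivers Q̇_H = COP × Ẇ = 3.175 kW; the resistance heater delivers Ẇ = 0.4680 kW.
Extra = (COP − 1)·Ẇ = 2.707 kW.

2.7 kW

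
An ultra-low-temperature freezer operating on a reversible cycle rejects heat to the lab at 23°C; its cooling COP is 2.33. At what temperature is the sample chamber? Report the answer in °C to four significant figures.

For a Carnot refrigerator COP_R = T_C/(T_H − T_C), so T_C = COP·T_H/(1 + COP).
With T_H = 296.15 K, T_C = 2.33 × 296.15/3.330 = 207.22 K.
Converting, 207.22 K = -65.93°C.

-65.93 °C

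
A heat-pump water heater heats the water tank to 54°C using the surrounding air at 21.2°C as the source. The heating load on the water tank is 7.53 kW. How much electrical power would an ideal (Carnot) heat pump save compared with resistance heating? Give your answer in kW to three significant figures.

6.78 kW

In absolute terms T_C = 294.35 K and T_H = 327.15 K, so ΔT = 32.80 K.
COP_Carnot = T_H/ΔT = 327.15/32.80 = 9.974.
Resistance heating needs Ẇ_res = Q̇_H = 7.530 kW; the reversible heat pump needs only Ẇ_hp = Q̇_H/COP = 0.7550 kW.
Saving = 7.530 − 0.7550 = 6.775 kW.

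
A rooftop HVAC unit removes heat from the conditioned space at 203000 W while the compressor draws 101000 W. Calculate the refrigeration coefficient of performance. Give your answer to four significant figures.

The first law gives Q̇_H = Q̇_C + Ẇ, so the three rates are Q̇_C = 203000, Q̇_H = 304000, Ẇ = 101000 W.
COP_R = Q̇_C/Ẇ = 203000/101000 = 2.010.

2.010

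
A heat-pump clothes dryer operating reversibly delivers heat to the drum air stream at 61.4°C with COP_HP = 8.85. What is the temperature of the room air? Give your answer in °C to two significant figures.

COP_HP = T_H/(T_H − T_C) gives T_H − T_C = T_H/COP.
With T_H = 334.55 K, T_C = 334.55 × (1 − 1/8.85) = 296.75 K.
Converting, 296.75 K = 23.60°C.

24 °C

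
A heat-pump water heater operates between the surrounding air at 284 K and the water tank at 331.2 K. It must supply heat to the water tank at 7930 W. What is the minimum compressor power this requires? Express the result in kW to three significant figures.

The reservoir spacing is ΔT = 331.2 − 284 = 47.20 K.
COP_Carnot = T_H/ΔT = 331.20/47.20 = 7.017.
Ẇ_min = Q̇/COP_Carnot = 7930/7.017 = 1130 W = 1.130 kW.

1.13 kW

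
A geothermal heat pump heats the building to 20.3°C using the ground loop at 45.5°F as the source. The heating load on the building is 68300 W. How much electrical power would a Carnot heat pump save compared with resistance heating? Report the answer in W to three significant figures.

In absolute terms T_C = 280.65 K and T_H = 293.45 K, so ΔT = 12.80 K.
COP_Carnot = T_H/ΔT = 293.45/12.80 = 22.93.
Resistance heating needs Ẇ_res = Q̇_H = 68300 W; the reversible heat pump needs only Ẇ_hp = Q̇_H/COP = 2979 W.
Saving = 68300 − 2979 = 65320 W.

65300 W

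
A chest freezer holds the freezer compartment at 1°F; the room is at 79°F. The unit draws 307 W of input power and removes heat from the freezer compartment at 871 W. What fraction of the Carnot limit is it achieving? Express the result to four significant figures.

COP_actual = Q̇_C/Ẇ = 871.0/307.0 = 2.837.
In absolute terms T_C = 255.93 K and T_H = 299.26 K, so ΔT = 43.33 K.
COP_Carnot = T_C/ΔT = 255.93/43.33 = 5.906.
η_II = COP_actual/COP_Carnot = 2.837/5.906 = 0.4804.

0.4804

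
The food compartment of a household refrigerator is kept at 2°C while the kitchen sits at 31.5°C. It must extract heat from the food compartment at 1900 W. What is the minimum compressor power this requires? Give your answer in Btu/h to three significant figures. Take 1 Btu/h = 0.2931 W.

695 Btu/h

In absolute terms T_C = 275.15 K and T_H = 304.65 K, so ΔT = 29.50 K.
COP_Carnot = T_C/ΔT = 275.15/29.50 = 9.327.
Ẇ_min = Q̇/COP_Carnot = 1900/9.327 = 203.7 W = 695.0 Btu/h.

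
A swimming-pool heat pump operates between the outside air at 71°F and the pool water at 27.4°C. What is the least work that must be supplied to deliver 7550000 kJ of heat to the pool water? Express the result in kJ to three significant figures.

144000 kJ

In absolute terms T_C = 294.82 K and T_H = 300.55 K, so ΔT = 5.733 K.
The reversible limit is COP_HP = T_H/ΔT = 52.42, so W_min = Q_H/COP = Q_H·ΔT/T_H.
W_min = 7550000 × 5.733/300.55 = 144000 kJ.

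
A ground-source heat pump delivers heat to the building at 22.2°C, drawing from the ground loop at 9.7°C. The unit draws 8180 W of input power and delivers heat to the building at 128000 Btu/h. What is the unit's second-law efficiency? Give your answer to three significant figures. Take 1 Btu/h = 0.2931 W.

Converting, Q̇_H = 128000 Btu/h = 37520 W, so COP_actual = Q̇_H/Ẇ = 37520/8180 = 4.586.
In absolute terms T_C = 282.85 K and T_H = 295.35 K, so ΔT = 12.50 K.
COP_Carnot = T_H/ΔT = 295.35/12.50 = 23.63.
η_II = COP_actual/COP_Carnot = 4.586/23.63 = 0.1941.

0.194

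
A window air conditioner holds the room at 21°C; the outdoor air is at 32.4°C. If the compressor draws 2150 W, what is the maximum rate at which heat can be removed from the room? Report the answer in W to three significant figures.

55500 W

In absolute terms T_C = 294.15 K and T_H = 305.55 K, so ΔT = 11.40 K.
COP_Carnot = T_C/ΔT = 294.15/11.40 = 25.80.
Q̇_max = COP_Carnot × Ẇ = 25.80 × 2150 W = 55480 W.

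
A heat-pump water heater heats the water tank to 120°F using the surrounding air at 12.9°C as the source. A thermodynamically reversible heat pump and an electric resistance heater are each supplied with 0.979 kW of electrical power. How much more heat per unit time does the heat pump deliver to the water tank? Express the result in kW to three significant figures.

7.78 kW

In absolute terms T_C = 286.05 K and T_H = 322.04 K, so ΔT = 35.99 K.
COP_Carnot = T_H/ΔT = 322.04/35.99 = 8.948.
The heat pump delivers Q̇_H = COP × Ẇ = 8.760 kW; the resistance heater delivers Ẇ = 0.9790 kW.
Extra = (COP − 1)·Ẇ = 7.781 kW.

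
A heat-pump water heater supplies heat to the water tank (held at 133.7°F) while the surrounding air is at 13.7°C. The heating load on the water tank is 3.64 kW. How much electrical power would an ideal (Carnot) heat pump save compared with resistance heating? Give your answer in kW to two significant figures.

3.2 kW

In absolute terms T_C = 286.85 K and T_H = 329.65 K, so ΔT = 42.80 K.
COP_Carnot = T_H/ΔT = 329.65/42.80 = 7.702.
Resistance heating needs Ẇ_res = Q̇_H = 3.640 kW; the reversible heat pump needs only Ẇ_hp = Q̇_H/COP = 0.4726 kW.
Saving = 3.640 − 0.4726 = 3.167 kW.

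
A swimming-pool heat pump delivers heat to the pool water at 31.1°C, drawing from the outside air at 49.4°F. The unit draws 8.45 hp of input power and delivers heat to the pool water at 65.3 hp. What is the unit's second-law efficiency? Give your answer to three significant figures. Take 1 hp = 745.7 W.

0.544

COP_actual = Q̇_H/Ẇ = 65.30/8.450 = 7.728.
In absolute terms T_C = 282.82 K and T_H = 304.25 K, so ΔT = 21.43 K.
COP_Carnot = T_H/ΔT = 304.25/21.43 = 14.20.
η_II = COP_actual/COP_Carnot = 7.728/14.20 = 0.5444.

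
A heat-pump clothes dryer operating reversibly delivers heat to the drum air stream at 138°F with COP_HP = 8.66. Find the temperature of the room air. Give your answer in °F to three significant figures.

69.0 °F

COP_HP = T_H/(T_H − T_C) gives T_H − T_C = T_H/COP.
With T_H = 332.04 K, T_C = 332.04 × (1 − 1/8.66) = 293.70 K.
Converting, 293.70 K = 68.98°F.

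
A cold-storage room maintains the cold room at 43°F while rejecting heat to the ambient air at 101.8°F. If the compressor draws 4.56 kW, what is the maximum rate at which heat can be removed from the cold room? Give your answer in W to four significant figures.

In absolute terms T_C = 279.26 K and T_H = 311.93 K, so ΔT = 32.67 K.
COP_Carnot = T_C/ΔT = 279.26/32.67 = 8.549.
Q̇_max = COP_Carnot × Ẇ = 8.549 × 4.560 kW = 38.98 kW = 38980 W.

38980 W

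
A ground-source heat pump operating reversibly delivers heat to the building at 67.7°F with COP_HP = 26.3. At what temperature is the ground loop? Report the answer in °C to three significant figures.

COP_HP = T_H/(T_H − T_C) gives T_H − T_C = T_H/COP.
With T_H = 292.98 K, T_C = 292.98 × (1 − 1/26.3) = 281.84 K.
Converting, 281.84 K = 8.69°C.

8.69 °C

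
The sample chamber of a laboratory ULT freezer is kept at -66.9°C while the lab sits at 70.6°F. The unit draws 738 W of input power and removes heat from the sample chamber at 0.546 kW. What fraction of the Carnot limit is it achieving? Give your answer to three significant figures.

0.317

Converting, Q̇_C = 0.5460 kW = 546.0 W, so COP_actual = Q̇_C/Ẇ = 546.0/738.0 = 0.7398.
In absolute terms T_C = 206.25 K and T_H = 294.59 K, so ΔT = 88.34 K.
COP_Carnot = T_C/ΔT = 206.25/88.34 = 2.335.
η_II = COP_actual/COP_Carnot = 0.7398/2.335 = 0.3169.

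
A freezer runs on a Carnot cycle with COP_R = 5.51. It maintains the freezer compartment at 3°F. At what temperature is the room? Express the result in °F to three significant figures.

COP_R = T_C/(T_H − T_C) gives T_H − T_C = T_C/COP.
With T_C = 257.04 K, T_H = 257.04 × (1 + 1/5.51) = 303.69 K.
Converting, 303.69 K = 86.97°F.

87.0 °F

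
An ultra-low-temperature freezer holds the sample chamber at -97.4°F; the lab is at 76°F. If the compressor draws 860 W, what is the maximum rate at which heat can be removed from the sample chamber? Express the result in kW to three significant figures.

In absolute terms T_C = 201.26 K and T_H = 297.59 K, so ΔT = 96.33 K.
COP_Carnot = T_C/ΔT = 201.26/96.33 = 2.089.
Q̇_max = COP_Carnot × Ẇ = 2.089 × 860.0 W = 1797 W = 1.797 kW.

1.80 kW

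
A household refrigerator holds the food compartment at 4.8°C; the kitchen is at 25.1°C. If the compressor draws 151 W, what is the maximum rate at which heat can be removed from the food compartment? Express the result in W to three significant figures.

In absolute terms T_C = 277.95 K and T_H = 298.25 K, so ΔT = 20.30 K.
COP_Carnot = T_C/ΔT = 277.95/20.30 = 13.69.
Q̇_max = COP_Carnot × Ẇ = 13.69 × 151.0 W = 2068 W.

2070 W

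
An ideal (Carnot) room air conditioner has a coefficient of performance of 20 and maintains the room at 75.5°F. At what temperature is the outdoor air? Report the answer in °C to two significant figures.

39 °C

COP_R = T_C/(T_H − T_C) gives T_H − T_C = T_C/COP.
With T_C = 297.32 K, T_H = 297.32 × (1 + 1/20) = 312.18 K.
Converting, 312.18 K = 39.03°C.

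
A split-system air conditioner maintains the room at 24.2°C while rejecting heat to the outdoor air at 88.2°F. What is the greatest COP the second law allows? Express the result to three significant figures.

In absolute terms T_C = 297.35 K and T_H = 304.37 K, so ΔT = 7.022 K.
For a reversible cycle, COP_Carnot = T_C/ΔT = 297.35/7.022 = 42.34.

42.3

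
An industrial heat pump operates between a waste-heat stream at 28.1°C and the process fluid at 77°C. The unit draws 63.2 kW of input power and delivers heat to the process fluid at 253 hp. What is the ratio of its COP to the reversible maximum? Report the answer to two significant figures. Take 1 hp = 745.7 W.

0.42

Converting, Q̇_H = 253.0 hp = 188.7 kW, so COP_actual = Q̇_H/Ẇ = 188.7/63.20 = 2.985.
In absolute terms T_C = 301.25 K and T_H = 350.15 K, so ΔT = 48.90 K.
COP_Carnot = T_H/ΔT = 350.15/48.90 = 7.161.
η_II = COP_actual/COP_Carnot = 2.985/7.161 = 0.4169.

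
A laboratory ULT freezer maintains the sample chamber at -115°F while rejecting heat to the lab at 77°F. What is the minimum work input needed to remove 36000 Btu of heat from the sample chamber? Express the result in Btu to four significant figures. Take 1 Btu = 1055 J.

20050 Btu

In absolute terms T_C = 191.48 K and T_H = 298.15 K, so ΔT = 106.7 K.
The reversible limit is COP_R = T_C/ΔT = 1.795, so W_min = Q_C/COP = Q_C·ΔT/T_C.
W_min = 36000 × 106.7/191.48 = 20050 Btu.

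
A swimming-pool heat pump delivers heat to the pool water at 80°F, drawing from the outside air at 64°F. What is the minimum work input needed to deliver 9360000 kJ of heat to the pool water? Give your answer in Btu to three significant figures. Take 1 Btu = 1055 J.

263000 Btu

In absolute terms T_C = 290.93 K and T_H = 299.82 K, so ΔT = 8.889 K.
The reversible limit is COP_HP = T_H/ΔT = 33.73, so W_min = Q_H/COP = Q_H·ΔT/T_H.
W_min = 9360000 × 8.889/299.82 = 277500 kJ = 263000 Btu.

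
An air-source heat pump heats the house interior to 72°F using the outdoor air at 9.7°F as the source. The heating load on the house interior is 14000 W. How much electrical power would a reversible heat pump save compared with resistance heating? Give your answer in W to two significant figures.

12000 W

In absolute terms T_C = 260.76 K and T_H = 295.37 K, so ΔT = 34.61 K.
COP_Carnot = T_H/ΔT = 295.37/34.61 = 8.534.
Resistance heating needs Ẇ_res = Q̇_H = 14000 W; the reversible heat pump needs only Ẇ_hp = Q̇_H/COP = 1640 W.
Saving = 14000 − 1640 = 12360 W.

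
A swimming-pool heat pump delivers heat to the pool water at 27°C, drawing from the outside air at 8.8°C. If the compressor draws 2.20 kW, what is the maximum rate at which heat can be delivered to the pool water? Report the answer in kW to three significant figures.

36.3 kW

In absolute terms T_C = 281.95 K and T_H = 300.15 K, so ΔT = 18.20 K.
COP_Carnot = T_H/ΔT = 300.15/18.20 = 16.49.
Q̇_max = COP_Carnot × Ẇ = 16.49 × 2.200 kW = 36.28 kW.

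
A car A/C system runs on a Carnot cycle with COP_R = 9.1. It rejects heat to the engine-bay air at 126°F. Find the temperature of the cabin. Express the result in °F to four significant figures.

68.01 °F

For a Carnot refrigerator COP_R = T_C/(T_H − T_C), so T_C = COP·T_H/(1 + COP).
With T_H = 325.37 K, T_C = 9.1 × 325.37/10.10 = 293.16 K.
Converting, 293.16 K = 68.01°F.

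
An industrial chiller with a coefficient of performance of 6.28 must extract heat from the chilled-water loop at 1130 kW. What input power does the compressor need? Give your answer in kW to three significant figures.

Ẇ = Q̇_C/COP = 1130/6.28 = 179.9 kW.

180 kW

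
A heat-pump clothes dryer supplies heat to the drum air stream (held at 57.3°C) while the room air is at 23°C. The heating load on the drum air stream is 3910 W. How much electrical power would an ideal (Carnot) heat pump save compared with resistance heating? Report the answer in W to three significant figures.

In absolute terms T_C = 296.15 K and T_H = 330.45 K, so ΔT = 34.30 K.
COP_Carnot = T_H/ΔT = 330.45/34.30 = 9.634.
Resistance heating needs Ẇ_res = Q̇_H = 3910 W; the reversible heat pump needs only Ẇ_hp = Q̇_H/COP = 405.8 W.
Saving = 3910 − 405.8 = 3504 W.

3500 W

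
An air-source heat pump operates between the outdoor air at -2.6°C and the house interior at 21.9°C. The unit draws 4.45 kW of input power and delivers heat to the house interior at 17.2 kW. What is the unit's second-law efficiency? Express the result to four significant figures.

COP_actual = Q̇_H/Ẇ = 17.20/4.450 = 3.865.
In absolute terms T_C = 270.55 K and T_H = 295.05 K, so ΔT = 24.50 K.
COP_Carnot = T_H/ΔT = 295.05/24.50 = 12.04.
η_II = COP_actual/COP_Carnot = 3.865/12.04 = 0.3210.

0.3210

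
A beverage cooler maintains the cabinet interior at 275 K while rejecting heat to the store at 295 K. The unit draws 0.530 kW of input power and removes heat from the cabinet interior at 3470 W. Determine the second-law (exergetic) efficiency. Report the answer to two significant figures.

Converting, Q̇_C = 3470 W = 3.470 kW, so COP_actual = Q̇_C/Ẇ = 3.470/0.5300 = 6.547.
The reservoir spacing is ΔT = 295 − 275 = 20.00 K.
COP_Carnot = T_C/ΔT = 275.00/20.00 = 13.75.
η_II = COP_actual/COP_Carnot = 6.547/13.75 = 0.4762.

0.48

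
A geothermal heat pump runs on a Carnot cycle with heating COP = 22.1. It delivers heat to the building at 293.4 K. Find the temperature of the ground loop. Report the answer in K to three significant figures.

280 K

COP_HP = T_H/(T_H − T_C) gives T_H − T_C = T_H/COP.
With T_H = 293.40 K, T_C = 293.40 × (1 − 1/22.1) = 280.12 K.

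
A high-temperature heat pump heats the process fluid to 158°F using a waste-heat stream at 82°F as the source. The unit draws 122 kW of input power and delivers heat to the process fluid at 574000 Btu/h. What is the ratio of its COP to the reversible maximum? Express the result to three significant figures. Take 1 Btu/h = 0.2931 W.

0.170

Converting, Q̇_H = 574000 Btu/h = 168.2 kW, so COP_actual = Q̇_H/Ẇ = 168.2/122.0 = 1.379.
In absolute terms T_C = 300.93 K and T_H = 343.15 K, so ΔT = 42.22 K.
COP_Carnot = T_H/ΔT = 343.15/42.22 = 8.127.
η_II = COP_actual/COP_Carnot = 1.379/8.127 = 0.1697.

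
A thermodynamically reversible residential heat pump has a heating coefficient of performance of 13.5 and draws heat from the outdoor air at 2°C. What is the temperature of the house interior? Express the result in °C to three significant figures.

24.0 °C

COP_HP = T_H/(T_H − T_C) rearranges to T_H = COP·T_C/(COP − 1).
With T_C = 275.15 K, T_H = 13.5 × 275.15/12.50 = 297.16 K.
Converting, 297.16 K = 24.01°C.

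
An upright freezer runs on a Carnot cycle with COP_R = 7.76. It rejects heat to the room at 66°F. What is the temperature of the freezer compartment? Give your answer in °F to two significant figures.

6.0 °F

For a Carnot refrigerator COP_R = T_C/(T_H − T_C), so T_C = COP·T_H/(1 + COP).
With T_H = 292.04 K, T_C = 7.76 × 292.04/8.760 = 258.70 K.
Converting, 258.70 K = 5.99°F.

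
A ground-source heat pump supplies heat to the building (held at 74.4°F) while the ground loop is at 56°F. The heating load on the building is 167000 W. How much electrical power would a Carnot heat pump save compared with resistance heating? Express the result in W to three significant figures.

161000 W

In absolute terms T_C = 286.48 K and T_H = 296.71 K, so ΔT = 10.22 K.
COP_Carnot = T_H/ΔT = 296.71/10.22 = 29.03.
Resistance heating needs Ẇ_res = Q̇_H = 167000 W; the reversible heat pump needs only Ẇ_hp = Q̇_H/COP = 5754 W.
Saving = 167000 − 5754 = 161200 W.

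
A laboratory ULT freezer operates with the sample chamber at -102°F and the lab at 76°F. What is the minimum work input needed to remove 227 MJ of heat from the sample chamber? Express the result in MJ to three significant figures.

113 MJ

In absolute terms T_C = 198.71 K and T_H = 297.59 K, so ΔT = 98.89 K.
The reversible limit is COP_R = T_C/ΔT = 2.009, so W_min = Q_C/COP = Q_C·ΔT/T_C.
W_min = 227.0 × 98.89/198.71 = 113.0 MJ.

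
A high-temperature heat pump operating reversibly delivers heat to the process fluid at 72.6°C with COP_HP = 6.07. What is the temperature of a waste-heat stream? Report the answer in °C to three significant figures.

15.6 °C

COP_HP = T_H/(T_H − T_C) gives T_H − T_C = T_H/COP.
With T_H = 345.75 K, T_C = 345.75 × (1 − 1/6.07) = 288.79 K.
Converting, 288.79 K = 15.64°C.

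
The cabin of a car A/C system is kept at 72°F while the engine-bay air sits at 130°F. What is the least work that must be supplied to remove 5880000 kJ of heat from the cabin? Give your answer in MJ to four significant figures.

In absolute terms T_C = 295.37 K and T_H = 327.59 K, so ΔT = 32.22 K.
The reversible limit is COP_R = T_C/ΔT = 9.167, so W_min = Q_C/COP = Q_C·ΔT/T_C.
W_min = 5880000 × 32.22/295.37 = 641500 kJ = 641.5 MJ.

641.5 MJ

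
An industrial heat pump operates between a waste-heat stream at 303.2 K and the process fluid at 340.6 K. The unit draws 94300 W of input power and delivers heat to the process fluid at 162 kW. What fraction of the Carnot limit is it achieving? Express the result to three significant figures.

Converting, Q̇_H = 162.0 kW = 162000 W, so COP_actual = Q̇_H/Ẇ = 162000/94300 = 1.718.
The reservoir spacing is ΔT = 340.6 − 303.2 = 37.40 K.
COP_Carnot = T_H/ΔT = 340.60/37.40 = 9.107.
η_II = COP_actual/COP_Carnot = 1.718/9.107 = 0.1886.

0.189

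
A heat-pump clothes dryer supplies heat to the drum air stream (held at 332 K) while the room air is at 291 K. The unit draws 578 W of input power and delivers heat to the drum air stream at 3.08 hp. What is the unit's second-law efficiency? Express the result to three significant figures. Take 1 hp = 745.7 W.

Converting, Q̇_H = 3.080 hp = 2297 W, so COP_actual = Q̇_H/Ẇ = 2297/578.0 = 3.974.
The reservoir spacing is ΔT = 332 − 291 = 41.00 K.
COP_Carnot = T_H/ΔT = 332.00/41.00 = 8.098.
η_II = COP_actual/COP_Carnot = 3.974/8.098 = 0.4907.

0.491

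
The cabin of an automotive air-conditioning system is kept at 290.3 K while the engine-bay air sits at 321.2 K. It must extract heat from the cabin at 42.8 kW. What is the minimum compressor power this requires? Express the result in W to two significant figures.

4600 W

The reservoir spacing is ΔT = 321.2 − 290.3 = 30.90 K.
COP_Carnot = T_C/ΔT = 290.30/30.90 = 9.395.
Ẇ_min = Q̇/COP_Carnot = 42.80/9.395 = 4.556 kW = 4556 W.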